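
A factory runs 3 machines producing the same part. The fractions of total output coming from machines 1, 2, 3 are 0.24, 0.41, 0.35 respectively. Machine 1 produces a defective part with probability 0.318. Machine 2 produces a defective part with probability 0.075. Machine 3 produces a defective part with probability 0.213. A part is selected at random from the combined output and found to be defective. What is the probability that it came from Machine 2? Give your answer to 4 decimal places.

P(defective|M1) = 0.318; P(defective|M2) = 0.075; P(defective|M3) = 0.213.
Prior × likelihood for each source: 0.24·0.318=0.07632, 0.41·0.075=0.03075, 0.35·0.213=0.07455. Summing gives P(defective) = 0.18162.
P(Machine 2 | defective) = 0.03075 / 0.18162 = 0.1693.

Posterior probability ≈ 0.1693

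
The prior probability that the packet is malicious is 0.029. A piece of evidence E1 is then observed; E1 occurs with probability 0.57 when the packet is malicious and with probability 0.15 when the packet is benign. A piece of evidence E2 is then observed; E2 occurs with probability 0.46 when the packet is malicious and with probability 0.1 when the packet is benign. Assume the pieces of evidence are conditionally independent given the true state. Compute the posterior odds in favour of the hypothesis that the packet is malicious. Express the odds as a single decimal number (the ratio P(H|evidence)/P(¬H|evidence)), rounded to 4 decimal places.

Prior odds = 0.029/(1−0.029) = 0.029866.
Likelihood ratio for E1 = 0.57/0.15 = 3.8000.
Likelihood ratio for E2 = 0.46/0.1 = 4.6000.
Posterior odds = prior odds × LR₁ × LR₂ = 0.52206.

Posterior odds ≈ 0.5221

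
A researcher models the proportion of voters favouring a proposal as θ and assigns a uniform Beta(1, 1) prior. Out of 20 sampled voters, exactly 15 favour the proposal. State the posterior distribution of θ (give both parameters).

Posterior: Beta(16, 6)

Observing 15 successes and 5 failures updates Beta(1, 1) by adding the success and failure counts to the two shape parameters: α = 1+15 = 16, β = 1+5 = 6.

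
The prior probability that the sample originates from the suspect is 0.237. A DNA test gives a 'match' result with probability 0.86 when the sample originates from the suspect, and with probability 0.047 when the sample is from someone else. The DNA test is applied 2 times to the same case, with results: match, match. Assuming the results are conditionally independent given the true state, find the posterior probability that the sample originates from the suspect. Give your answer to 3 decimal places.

Posterior P(H) ≈ 0.990

With H the event that the sample originates from the suspect, the joint likelihood of the observed sequence is P(data|H) = 0.86·0.86 = 0.73960 and P(data|¬H) = 0.047·0.047 = 0.0022090.
Bayes: P(H|data) = 0.237·0.73960 / (0.237·0.73960 + 0.763·0.0022090) = 0.17529/0.17697 = 0.9905.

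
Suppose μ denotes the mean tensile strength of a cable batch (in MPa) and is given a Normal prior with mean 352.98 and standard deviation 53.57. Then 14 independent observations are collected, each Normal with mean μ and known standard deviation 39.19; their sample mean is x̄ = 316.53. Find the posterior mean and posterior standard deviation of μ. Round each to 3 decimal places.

Posterior mean ≈ 317.872; posterior SD ≈ 10.279

With known σ, the Normal prior is conjugate. Weight on the data is w = (n/σ²)/(n/σ² + 1/τ₀²) = 0.00911544/(0.00911544+0.00034846) = 0.96318.
Posterior mean = w·x̄ + (1−w)·μ₀ = 0.96318·316.53 + 0.036820·352.98 = 317.872. Posterior variance = 1/(0.00911544+0.00034846) = 105.665, so SD = 10.279.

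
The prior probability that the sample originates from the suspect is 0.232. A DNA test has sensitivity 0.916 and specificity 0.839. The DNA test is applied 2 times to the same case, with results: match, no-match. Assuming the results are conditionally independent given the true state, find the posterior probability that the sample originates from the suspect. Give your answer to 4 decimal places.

Posterior P(H) ≈ 0.1468

With H the event that the sample originates from the suspect, the joint likelihood of the observed sequence is P(data|H) = 0.916·0.084 = 0.076944 and P(data|¬H) = 0.161·0.839 = 0.13508.
Bayes: P(H|data) = 0.232·0.076944 / (0.232·0.076944 + 0.768·0.13508) = 0.017851/0.12159 = 0.1468.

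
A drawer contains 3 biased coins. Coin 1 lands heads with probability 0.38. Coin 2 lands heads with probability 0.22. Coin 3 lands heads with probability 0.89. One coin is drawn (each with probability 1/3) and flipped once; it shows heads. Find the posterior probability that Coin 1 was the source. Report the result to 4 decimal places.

P(heads|C1) = 0.38; P(heads|C2) = 0.22; P(heads|C3) = 0.89.
Prior × likelihood for each source: 0.333333·0.38=0.1267, 0.333333·0.22=0.07333, 0.333333·0.89=0.2967. Summing gives P(heads) = 0.49667.
P(Coin 1 | heads) = 0.1267 / 0.49667 = 0.2550.

Posterior probability ≈ 0.2550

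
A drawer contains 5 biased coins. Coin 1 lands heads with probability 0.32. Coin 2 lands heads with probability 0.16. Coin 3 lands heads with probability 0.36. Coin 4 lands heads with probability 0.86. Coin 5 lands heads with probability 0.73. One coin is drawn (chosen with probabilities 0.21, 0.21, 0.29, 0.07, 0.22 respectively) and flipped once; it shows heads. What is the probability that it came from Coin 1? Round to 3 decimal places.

Posterior probability ≈ 0.158

P(heads|C1) = 0.32; P(heads|C2) = 0.16; P(heads|C3) = 0.36; P(heads|C4) = 0.86; P(heads|C5) = 0.73.
Prior × likelihood for each source: 0.21·0.32=0.06720, 0.21·0.16=0.03360, 0.29·0.36=0.1044, 0.07·0.86=0.06020, 0.22·0.73=0.1606. Summing gives P(heads) = 0.42600.
P(Coin 1 | heads) = 0.06720 / 0.42600 = 0.158.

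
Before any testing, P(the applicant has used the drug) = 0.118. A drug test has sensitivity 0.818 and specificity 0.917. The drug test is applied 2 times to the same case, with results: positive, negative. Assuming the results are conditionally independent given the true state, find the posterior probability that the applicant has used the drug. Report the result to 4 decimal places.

With H the event that the applicant has used the drug, the joint likelihood of the observed sequence is P(data|H) = 0.818·0.182 = 0.14888 and P(data|¬H) = 0.083·0.917 = 0.076111.
Bayes: P(H|data) = 0.118·0.14888 / (0.118·0.14888 + 0.882·0.076111) = 0.017567/0.084697 = 0.2074.

Posterior P(H) ≈ 0.2074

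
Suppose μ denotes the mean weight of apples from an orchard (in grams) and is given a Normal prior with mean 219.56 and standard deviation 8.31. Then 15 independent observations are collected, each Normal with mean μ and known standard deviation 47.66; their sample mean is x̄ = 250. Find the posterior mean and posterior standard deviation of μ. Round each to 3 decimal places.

Posterior mean ≈ 229.094; posterior SD ≈ 6.887

Prior precision 1/τ₀² = 1/8.31² = 0.0144810; data precision n/σ² = 15/47.66² = 0.00660364.
Posterior precision = 0.0144810 + 0.00660364 = 0.0210846, giving posterior SD = 1/√0.0210846 = 6.887.
Posterior mean = (0.0144810·219.56 + 0.00660364·250) / 0.0210846 = 229.094.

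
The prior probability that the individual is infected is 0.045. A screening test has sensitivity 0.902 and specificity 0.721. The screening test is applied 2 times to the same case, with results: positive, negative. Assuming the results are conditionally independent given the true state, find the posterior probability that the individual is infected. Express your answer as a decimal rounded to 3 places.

Posterior P(H) ≈ 0.020

With H the event that the individual is infected, the joint likelihood of the observed sequence is P(data|H) = 0.902·0.098 = 0.088396 and P(data|¬H) = 0.279·0.721 = 0.20116.
Bayes: P(H|data) = 0.045·0.088396 / (0.045·0.088396 + 0.955·0.20116) = 0.0039778/0.19608 = 0.0203.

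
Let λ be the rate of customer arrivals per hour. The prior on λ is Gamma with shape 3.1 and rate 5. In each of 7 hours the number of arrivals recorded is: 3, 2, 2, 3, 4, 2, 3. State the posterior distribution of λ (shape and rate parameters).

Total count ∑xᵢ = 19 over n = 7 hours.
Gamma is conjugate to the Poisson likelihood: posterior is Gamma(shape = 3.1+19 = 22.1, rate = 5+7 = 12).

Posterior: Gamma(shape=22.1, rate=12)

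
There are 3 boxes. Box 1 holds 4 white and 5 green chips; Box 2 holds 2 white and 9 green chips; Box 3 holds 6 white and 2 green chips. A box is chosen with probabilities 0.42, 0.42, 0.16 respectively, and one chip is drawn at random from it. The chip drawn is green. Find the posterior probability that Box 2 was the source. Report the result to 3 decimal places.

Tabulate prior·likelihood by source: [1] prior 0.42, lik 0.5556, product 0.2333; [2] prior 0.42, lik 0.8182, product 0.3436; [3] prior 0.16, lik 0.25, product 0.04000.
Normalizing constant = 0.61697; the posterior for Box 2 is its product over the sum, 0.3436/0.61697 = 0.557.

Posterior probability ≈ 0.557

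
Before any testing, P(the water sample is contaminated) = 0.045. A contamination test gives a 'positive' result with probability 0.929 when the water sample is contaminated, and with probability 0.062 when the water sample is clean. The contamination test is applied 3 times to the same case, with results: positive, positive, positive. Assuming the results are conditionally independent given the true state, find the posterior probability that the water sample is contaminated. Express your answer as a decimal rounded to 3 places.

With H the event that the water sample is contaminated, the joint likelihood of the observed sequence is P(data|H) = 0.929·0.929·0.929 = 0.80177 and P(data|¬H) = 0.062·0.062·0.062 = 0.00023833.
Bayes: P(H|data) = 0.045·0.80177 / (0.045·0.80177 + 0.955·0.00023833) = 0.036079/0.036307 = 0.9937.

Posterior P(H) ≈ 0.994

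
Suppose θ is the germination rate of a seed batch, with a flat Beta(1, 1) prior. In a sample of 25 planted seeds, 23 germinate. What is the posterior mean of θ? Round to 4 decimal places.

Observing 23 successes and 2 failures updates Beta(1, 1) by adding the success and failure counts to the two shape parameters: α = 1+23 = 24, β = 1+2 = 3.
E[θ | data] = 24/(24+3) = 0.8889.

Posterior mean ≈ 0.8889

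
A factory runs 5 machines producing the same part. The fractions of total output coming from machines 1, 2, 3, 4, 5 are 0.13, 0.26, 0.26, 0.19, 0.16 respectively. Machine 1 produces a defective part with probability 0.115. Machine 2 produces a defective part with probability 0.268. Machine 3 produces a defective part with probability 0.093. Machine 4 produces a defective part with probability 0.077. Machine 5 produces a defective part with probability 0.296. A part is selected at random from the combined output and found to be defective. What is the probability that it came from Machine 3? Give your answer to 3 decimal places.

Posterior probability ≈ 0.142

Tabulate prior·likelihood by source: [1] prior 0.13, lik 0.115, product 0.01495; [2] prior 0.26, lik 0.268, product 0.06968; [3] prior 0.26, lik 0.093, product 0.02418; [4] prior 0.19, lik 0.077, product 0.01463; [5] prior 0.16, lik 0.296, product 0.04736.
Normalizing constant = 0.17080; the posterior for Machine 3 is its product over the sum, 0.02418/0.17080 = 0.142.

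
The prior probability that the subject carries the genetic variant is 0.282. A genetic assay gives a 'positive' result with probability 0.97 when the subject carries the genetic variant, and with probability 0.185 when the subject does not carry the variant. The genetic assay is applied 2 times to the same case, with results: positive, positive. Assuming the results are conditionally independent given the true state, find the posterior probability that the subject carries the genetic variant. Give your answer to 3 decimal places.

Posterior P(H) ≈ 0.915

With H the event that the subject carries the genetic variant, the joint likelihood of the observed sequence is P(data|H) = 0.97·0.97 = 0.94090 and P(data|¬H) = 0.185·0.185 = 0.034225.
Bayes: P(H|data) = 0.282·0.94090 / (0.282·0.94090 + 0.718·0.034225) = 0.26533/0.28991 = 0.9152.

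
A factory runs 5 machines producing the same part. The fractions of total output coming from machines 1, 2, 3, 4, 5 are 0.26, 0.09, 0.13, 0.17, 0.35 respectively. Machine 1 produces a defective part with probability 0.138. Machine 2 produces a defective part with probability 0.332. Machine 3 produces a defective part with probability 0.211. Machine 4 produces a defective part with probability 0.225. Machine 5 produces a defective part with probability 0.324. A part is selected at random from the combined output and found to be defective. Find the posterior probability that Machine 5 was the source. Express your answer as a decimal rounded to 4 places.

Posterior probability ≈ 0.4632

P(defective|M1) = 0.138; P(defective|M2) = 0.332; P(defective|M3) = 0.211; P(defective|M4) = 0.225; P(defective|M5) = 0.324.
Prior × likelihood for each source: 0.26·0.138=0.03588, 0.09·0.332=0.02988, 0.13·0.211=0.02743, 0.17·0.225=0.03825, 0.35·0.324=0.1134. Summing gives P(defective) = 0.24484.
P(Machine 5 | defective) = 0.1134 / 0.24484 = 0.4632.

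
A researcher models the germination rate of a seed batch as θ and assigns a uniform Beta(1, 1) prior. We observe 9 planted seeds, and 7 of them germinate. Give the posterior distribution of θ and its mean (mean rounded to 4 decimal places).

The binomial likelihood is conjugate to the Beta prior: with 7 successes and 2 failures, the posterior is Beta(1+7, 1+2) = Beta(8, 3).
Posterior mean = α/(α+β) = 8/11 = 0.7273.

Posterior: Beta(8, 3); mean ≈ 0.7273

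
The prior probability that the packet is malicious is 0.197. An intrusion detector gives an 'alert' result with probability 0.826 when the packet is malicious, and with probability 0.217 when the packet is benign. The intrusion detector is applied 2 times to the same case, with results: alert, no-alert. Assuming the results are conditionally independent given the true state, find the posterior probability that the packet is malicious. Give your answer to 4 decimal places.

Posterior P(H) ≈ 0.1719

With H the event that the packet is malicious, the joint likelihood of the observed sequence is P(data|H) = 0.826·0.174 = 0.14372 and P(data|¬H) = 0.217·0.783 = 0.16991.
Bayes: P(H|data) = 0.197·0.14372 / (0.197·0.14372 + 0.803·0.16991) = 0.028314/0.16475 = 0.1719.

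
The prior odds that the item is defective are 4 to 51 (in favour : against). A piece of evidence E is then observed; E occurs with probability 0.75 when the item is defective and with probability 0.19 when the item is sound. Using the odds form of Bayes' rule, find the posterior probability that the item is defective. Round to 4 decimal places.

Prior odds = 4/51 = 0.078431. In log-odds, ln(0.078431) = -2.5455.
Add log likelihood ratio: ln(3.9474) = 1.3730.
Posterior log-odds = -1.1725, so posterior odds = exp(-1.1725) = 0.30960. Converting, P(H|E) = 0.30960/1.3096 = 0.2364.

Posterior probability ≈ 0.2364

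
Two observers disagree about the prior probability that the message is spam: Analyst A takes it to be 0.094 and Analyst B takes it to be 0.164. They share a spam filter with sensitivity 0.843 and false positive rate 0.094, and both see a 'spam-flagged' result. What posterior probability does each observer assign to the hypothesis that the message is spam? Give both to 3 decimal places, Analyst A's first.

P('+'|H) = 0.843, P('+'|¬H) = 0.094.
Analyst A: numerator 0.843·0.094 = 0.079242; evidence = 0.079242+0.094·0.906 = 0.16441; posterior = 0.482.
Analyst B: numerator 0.843·0.164 = 0.13825; evidence = 0.13825+0.094·0.836 = 0.21684; posterior = 0.638.

Analyst A: 0.482; Analyst B: 0.638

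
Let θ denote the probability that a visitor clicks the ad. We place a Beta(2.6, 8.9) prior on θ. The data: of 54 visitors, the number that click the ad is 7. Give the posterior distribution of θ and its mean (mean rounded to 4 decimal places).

The binomial likelihood is conjugate to the Beta prior: with 7 successes and 47 failures, the posterior is Beta(2.6+7, 8.9+47) = Beta(9.6, 55.9).
Posterior mean = α/(α+β) = 9.6/65.5 = 0.1466.

Posterior: Beta(9.6, 55.9); mean ≈ 0.1466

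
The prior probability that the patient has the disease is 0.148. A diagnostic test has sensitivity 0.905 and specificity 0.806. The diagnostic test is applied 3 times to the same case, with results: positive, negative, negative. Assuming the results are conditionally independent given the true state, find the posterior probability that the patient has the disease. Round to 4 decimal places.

Let H be the event that the patient has the disease; start with P(H) = 0.148. P('positive'|H) = 0.905, P('positive'|¬H) = 0.194.
Update on result 1 ('positive'): P(H) ← 0.905·0.1480 / (0.905·0.1480 + 0.194·0.8520) = 0.13394/0.29923 = 0.4476.
Update on result 2 ('negative'): P(H) ← 0.095·0.4476 / (0.095·0.4476 + 0.806·0.5524) = 0.042524/0.48774 = 0.0872.
Update on result 3 ('negative'): P(H) ← 0.095·0.0872 / (0.095·0.0872 + 0.806·0.9128) = 0.0082825/0.74401 = 0.0111.

Posterior P(H) ≈ 0.0111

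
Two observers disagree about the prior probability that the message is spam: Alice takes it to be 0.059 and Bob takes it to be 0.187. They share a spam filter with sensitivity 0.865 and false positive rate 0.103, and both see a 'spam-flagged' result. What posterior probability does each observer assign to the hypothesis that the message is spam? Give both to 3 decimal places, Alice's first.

P('+'|H) = 0.865, P('+'|¬H) = 0.103.
Alice: numerator 0.865·0.059 = 0.051035; evidence = 0.051035+0.103·0.941 = 0.14796; posterior = 0.345.
Bob: numerator 0.865·0.187 = 0.16176; evidence = 0.16176+0.103·0.813 = 0.24549; posterior = 0.659.

Alice: 0.345; Bob: 0.659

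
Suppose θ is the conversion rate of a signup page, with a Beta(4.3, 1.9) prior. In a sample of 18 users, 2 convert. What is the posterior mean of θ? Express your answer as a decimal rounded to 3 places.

Posterior mean ≈ 0.260

The binomial likelihood is conjugate to the Beta prior: with 2 successes and 16 failures, the posterior is Beta(4.3+2, 1.9+16) = Beta(6.3, 17.9).
Posterior mean = α/(α+β) = 6.3/24.2 = 0.260.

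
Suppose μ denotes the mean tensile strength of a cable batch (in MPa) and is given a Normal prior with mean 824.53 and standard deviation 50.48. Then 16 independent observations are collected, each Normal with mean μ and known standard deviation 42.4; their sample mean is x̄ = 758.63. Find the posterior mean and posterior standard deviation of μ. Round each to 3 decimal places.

With known σ, the Normal prior is conjugate. Weight on the data is w = (n/σ²)/(n/σ² + 1/τ₀²) = 0.00889996/(0.00889996+0.00039243) = 0.95777.
Posterior mean = w·x̄ + (1−w)·μ₀ = 0.95777·758.63 + 0.042231·824.53 = 761.413. Posterior variance = 1/(0.00889996+0.00039243) = 107.615, so SD = 10.374.

Posterior mean ≈ 761.413; posterior SD ≈ 10.374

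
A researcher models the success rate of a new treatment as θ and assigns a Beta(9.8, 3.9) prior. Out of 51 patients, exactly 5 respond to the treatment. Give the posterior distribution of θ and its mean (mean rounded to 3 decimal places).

The binomial likelihood is conjugate to the Beta prior: with 5 successes and 46 failures, the posterior is Beta(9.8+5, 3.9+46) = Beta(14.8, 49.9).
Posterior mean = α/(α+β) = 14.8/64.7 = 0.229.

Posterior: Beta(14.8, 49.9); mean ≈ 0.229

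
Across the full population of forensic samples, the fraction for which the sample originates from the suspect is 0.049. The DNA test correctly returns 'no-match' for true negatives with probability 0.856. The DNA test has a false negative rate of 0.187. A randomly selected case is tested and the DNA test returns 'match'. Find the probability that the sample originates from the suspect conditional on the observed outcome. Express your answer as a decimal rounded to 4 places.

Let H be the event that the sample originates from the suspect. P(H) = 0.049, so P(¬H) = 0.951. With E the 'match' result, P(E|H) = 0.813 and P(E|¬H) = 0.144.
P(E) = 0.813·0.049 + 0.144·0.951 = 0.039837 + 0.13694 = 0.17678.
By Bayes' theorem, P(H|E) = 0.039837 / 0.17678 = 0.2253.

P(H | E) ≈ 0.2253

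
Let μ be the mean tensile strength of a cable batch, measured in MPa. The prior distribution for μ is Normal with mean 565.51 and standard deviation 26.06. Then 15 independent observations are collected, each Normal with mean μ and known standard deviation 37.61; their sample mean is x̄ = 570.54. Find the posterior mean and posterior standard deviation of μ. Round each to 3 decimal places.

Posterior mean ≈ 569.927; posterior SD ≈ 9.100

Prior precision 1/τ₀² = 1/26.06² = 0.00147249; data precision n/σ² = 15/37.61² = 0.0106044.
Posterior precision = 0.00147249 + 0.0106044 = 0.0120768, giving posterior SD = 1/√0.0120768 = 9.100.
Posterior mean = (0.00147249·565.51 + 0.0106044·570.54) / 0.0120768 = 569.927.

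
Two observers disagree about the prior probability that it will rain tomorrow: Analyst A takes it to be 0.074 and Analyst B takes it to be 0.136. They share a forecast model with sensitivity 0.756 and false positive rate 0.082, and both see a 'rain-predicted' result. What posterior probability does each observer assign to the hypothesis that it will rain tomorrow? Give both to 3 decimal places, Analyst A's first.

P('+'|H) = 0.756, P('+'|¬H) = 0.082.
Analyst A: numerator 0.756·0.074 = 0.055944; evidence = 0.055944+0.082·0.926 = 0.13188; posterior = 0.424.
Analyst B: numerator 0.756·0.136 = 0.10282; evidence = 0.10282+0.082·0.864 = 0.17366; posterior = 0.592.

Analyst A: 0.424; Analyst B: 0.592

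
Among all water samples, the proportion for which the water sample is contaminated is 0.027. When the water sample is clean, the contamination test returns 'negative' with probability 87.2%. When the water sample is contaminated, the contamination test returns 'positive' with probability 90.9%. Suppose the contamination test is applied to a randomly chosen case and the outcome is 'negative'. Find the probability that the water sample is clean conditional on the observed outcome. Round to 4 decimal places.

Let H be the event that the water sample is contaminated. P(H) = 0.027, so P(¬H) = 0.973. With E the 'negative' result, P(E|H) = 0.091 and P(E|¬H) = 0.872.
P(E) = 0.091·0.027 + 0.872·0.973 = 0.0024570 + 0.84846 = 0.85091.
By Bayes' theorem, P(H|E) = 0.0024570 / 0.85091 = 0.0029. Hence P(¬H|E) = 1 − 0.0029 = 0.9971.

P(¬H | E) ≈ 0.9971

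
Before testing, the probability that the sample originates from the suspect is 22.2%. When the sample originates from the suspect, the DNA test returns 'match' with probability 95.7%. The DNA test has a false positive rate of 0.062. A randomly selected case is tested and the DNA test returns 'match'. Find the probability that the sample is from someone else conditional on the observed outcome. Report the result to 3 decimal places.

Write H for 'the sample originates from the suspect'. Prior odds H:¬H = 0.222/0.778 = 0.28535. For the 'match' outcome, the likelihood ratio is 0.957/0.062 = 15.435.
Posterior odds = 0.28535 × 15.435 = 4.4045, so P(H|E) = 4.4045/(1+4.4045) = 0.815. Then P(¬H|E) = 1 − 0.815 = 0.185.

P(¬H | E) ≈ 0.185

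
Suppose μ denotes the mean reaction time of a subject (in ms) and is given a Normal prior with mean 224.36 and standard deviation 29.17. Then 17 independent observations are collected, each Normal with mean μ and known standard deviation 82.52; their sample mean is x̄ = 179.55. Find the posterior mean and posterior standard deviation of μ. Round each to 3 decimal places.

With known σ, the Normal prior is conjugate. Weight on the data is w = (n/σ²)/(n/σ² + 1/τ₀²) = 0.00249649/(0.00249649+0.00117524) = 0.67992.
Posterior mean = w·x̄ + (1−w)·μ₀ = 0.67992·179.55 + 0.32008·224.36 = 193.893. Posterior variance = 1/(0.00249649+0.00117524) = 272.351, so SD = 16.503.

Posterior mean ≈ 193.893; posterior SD ≈ 16.503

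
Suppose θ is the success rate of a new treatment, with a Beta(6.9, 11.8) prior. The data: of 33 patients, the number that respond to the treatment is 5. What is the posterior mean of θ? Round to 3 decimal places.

Posterior mean ≈ 0.230

The binomial likelihood is conjugate to the Beta prior: with 5 successes and 28 failures, the posterior is Beta(6.9+5, 11.8+28) = Beta(11.9, 39.8).
Posterior mean = α/(α+β) = 11.9/51.7 = 0.230.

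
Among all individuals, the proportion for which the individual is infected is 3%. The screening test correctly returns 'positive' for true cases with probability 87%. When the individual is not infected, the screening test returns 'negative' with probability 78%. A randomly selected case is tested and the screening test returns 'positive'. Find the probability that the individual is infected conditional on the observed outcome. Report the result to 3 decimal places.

P(H | E) ≈ 0.109

Write H for 'the individual is infected'. Prior odds H:¬H = 0.03/0.97 = 0.030928. For the 'positive' outcome, the likelihood ratio is 0.87/0.22 = 3.9545.
Posterior odds = 0.030928 × 3.9545 = 0.12231, so P(H|E) = 0.12231/(1+0.12231) = 0.109.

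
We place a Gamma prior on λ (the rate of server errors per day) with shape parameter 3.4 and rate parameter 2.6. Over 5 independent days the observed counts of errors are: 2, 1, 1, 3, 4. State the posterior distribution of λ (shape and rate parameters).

Posterior: Gamma(shape=14.4, rate=7.6)

Total count ∑xᵢ = 11 over n = 5 days.
Gamma is conjugate to the Poisson likelihood: posterior is Gamma(shape = 3.4+11 = 14.4, rate = 2.6+5 = 7.6).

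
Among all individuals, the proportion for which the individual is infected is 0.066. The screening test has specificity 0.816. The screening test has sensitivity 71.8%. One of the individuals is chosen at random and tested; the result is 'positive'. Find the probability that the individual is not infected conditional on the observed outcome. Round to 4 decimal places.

Let H be the event that the individual is infected. P(H) = 0.066, so P(¬H) = 0.934. With E the 'positive' result, P(E|H) = 0.718 and P(E|¬H) = 0.184.
P(E) = 0.718·0.066 + 0.184·0.934 = 0.047388 + 0.17186 = 0.21924.
By Bayes' theorem, P(H|E) = 0.047388 / 0.21924 = 0.2161. Hence P(¬H|E) = 1 − 0.2161 = 0.7839.

P(¬H | E) ≈ 0.7839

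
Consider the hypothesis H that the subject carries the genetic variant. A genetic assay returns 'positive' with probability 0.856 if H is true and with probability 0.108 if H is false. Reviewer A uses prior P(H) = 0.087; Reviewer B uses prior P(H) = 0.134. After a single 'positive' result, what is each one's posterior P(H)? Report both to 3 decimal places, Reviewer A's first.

Reviewer A: 0.430; Reviewer B: 0.551

P('+'|H) = 0.856, P('+'|¬H) = 0.108.
Reviewer A: numerator 0.856·0.087 = 0.074472; evidence = 0.074472+0.108·0.913 = 0.17308; posterior = 0.430.
Reviewer B: numerator 0.856·0.134 = 0.11470; evidence = 0.11470+0.108·0.866 = 0.20823; posterior = 0.551.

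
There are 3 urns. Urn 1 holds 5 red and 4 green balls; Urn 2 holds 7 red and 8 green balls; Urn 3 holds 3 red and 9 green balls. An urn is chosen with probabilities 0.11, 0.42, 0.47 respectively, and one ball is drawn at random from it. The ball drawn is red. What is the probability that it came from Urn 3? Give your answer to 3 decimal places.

Tabulate prior·likelihood by source: [1] prior 0.11, lik 0.5556, product 0.06111; [2] prior 0.42, lik 0.4667, product 0.1960; [3] prior 0.47, lik 0.25, product 0.1175.
Normalizing constant = 0.37461; the posterior for Urn 3 is its product over the sum, 0.1175/0.37461 = 0.314.

Posterior probability ≈ 0.314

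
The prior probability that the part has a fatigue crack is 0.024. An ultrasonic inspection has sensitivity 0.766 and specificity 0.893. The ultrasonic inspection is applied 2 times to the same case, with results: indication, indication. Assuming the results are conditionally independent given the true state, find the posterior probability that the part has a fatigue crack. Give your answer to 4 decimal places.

Let H be the event that the part has a fatigue crack; start with P(H) = 0.024. P('indication'|H) = 0.766, P('indication'|¬H) = 0.107.
Update on result 1 ('indication'): P(H) ← 0.766·0.0240 / (0.766·0.0240 + 0.107·0.9760) = 0.018384/0.12282 = 0.1497.
Update on result 2 ('indication'): P(H) ← 0.766·0.1497 / (0.766·0.1497 + 0.107·0.8503) = 0.11466/0.20564 = 0.5576.

Posterior P(H) ≈ 0.5576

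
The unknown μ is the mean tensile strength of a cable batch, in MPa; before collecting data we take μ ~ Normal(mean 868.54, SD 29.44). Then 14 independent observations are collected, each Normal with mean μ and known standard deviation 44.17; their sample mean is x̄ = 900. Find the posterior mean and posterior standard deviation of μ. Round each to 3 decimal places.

Prior precision 1/τ₀² = 1/29.44² = 0.00115378; data precision n/σ² = 14/44.17² = 0.00717585.
Posterior precision = 0.00115378 + 0.00717585 = 0.00832963, giving posterior SD = 1/√0.00832963 = 10.957.
Posterior mean = (0.00115378·868.54 + 0.00717585·900) / 0.00832963 = 895.642.

Posterior mean ≈ 895.642; posterior SD ≈ 10.957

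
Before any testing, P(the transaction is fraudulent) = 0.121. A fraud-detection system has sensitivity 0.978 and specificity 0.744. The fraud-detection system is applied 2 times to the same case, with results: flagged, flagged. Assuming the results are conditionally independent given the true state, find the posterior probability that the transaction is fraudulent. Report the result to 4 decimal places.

Let H be the event that the transaction is fraudulent; start with P(H) = 0.121. P('flagged'|H) = 0.978, P('flagged'|¬H) = 0.256.
Update on result 1 ('flagged'): P(H) ← 0.978·0.1210 / (0.978·0.1210 + 0.256·0.8790) = 0.11834/0.34336 = 0.3446.
Update on result 2 ('flagged'): P(H) ← 0.978·0.3446 / (0.978·0.3446 + 0.256·0.6554) = 0.33706/0.50483 = 0.6677.

Posterior P(H) ≈ 0.6677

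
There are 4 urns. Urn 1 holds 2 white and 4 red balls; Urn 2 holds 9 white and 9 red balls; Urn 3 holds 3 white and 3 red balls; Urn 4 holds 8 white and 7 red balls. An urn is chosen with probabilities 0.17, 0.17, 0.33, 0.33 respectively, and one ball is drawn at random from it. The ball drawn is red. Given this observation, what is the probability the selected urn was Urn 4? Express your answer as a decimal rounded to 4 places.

Posterior probability ≈ 0.2977

P(red|Urn 1) = 0.6667; P(red|Urn 2) = 0.5; P(red|Urn 3) = 0.5; P(red|Urn 4) = 0.4667.
Prior × likelihood for each source: 0.17·0.6667=0.1133, 0.17·0.5=0.08500, 0.33·0.5=0.1650, 0.33·0.4667=0.1540. Summing gives P(red) = 0.51733.
P(Urn 4 | red) = 0.1540 / 0.51733 = 0.2977.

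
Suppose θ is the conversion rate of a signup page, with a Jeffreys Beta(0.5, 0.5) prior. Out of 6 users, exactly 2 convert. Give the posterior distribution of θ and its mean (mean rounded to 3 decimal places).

Observing 2 successes and 4 failures updates Beta(0.5, 0.5) by adding the success and failure counts to the two shape parameters: α = 0.5+2 = 2.5, β = 0.5+4 = 4.5.
Posterior mean = α/(α+β) = 2.5/7 = 0.357.

Posterior: Beta(2.5, 4.5); mean ≈ 0.357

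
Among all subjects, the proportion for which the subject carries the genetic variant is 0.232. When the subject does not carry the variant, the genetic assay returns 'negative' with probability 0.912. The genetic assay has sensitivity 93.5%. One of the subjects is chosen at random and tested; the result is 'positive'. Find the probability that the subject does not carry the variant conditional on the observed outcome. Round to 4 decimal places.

P(¬H | E) ≈ 0.2376

Write H for 'the subject carries the genetic variant'. Prior odds H:¬H = 0.232/0.768 = 0.30208. For the 'positive' outcome, the likelihood ratio is 0.935/0.088 = 10.625.
Posterior odds = 0.30208 × 10.625 = 3.2096, so P(H|E) = 3.2096/(1+3.2096) = 0.7624. Then P(¬H|E) = 1 − 0.7624 = 0.2376.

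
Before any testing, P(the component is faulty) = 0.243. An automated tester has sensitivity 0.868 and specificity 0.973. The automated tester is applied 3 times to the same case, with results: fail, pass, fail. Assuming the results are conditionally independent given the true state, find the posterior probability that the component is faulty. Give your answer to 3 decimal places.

Posterior P(H) ≈ 0.978

Let H be the event that the component is faulty; start with P(H) = 0.243. P('fail'|H) = 0.868, P('fail'|¬H) = 0.027.
Update on result 1 ('fail'): P(H) ← 0.868·0.2430 / (0.868·0.2430 + 0.027·0.7570) = 0.21092/0.23136 = 0.9117.
Update on result 2 ('pass'): P(H) ← 0.132·0.9117 / (0.132·0.9117 + 0.973·0.0883) = 0.12034/0.20630 = 0.5833.
Update on result 3 ('fail'): P(H) ← 0.868·0.5833 / (0.868·0.5833 + 0.027·0.4167) = 0.50633/0.51758 = 0.9783.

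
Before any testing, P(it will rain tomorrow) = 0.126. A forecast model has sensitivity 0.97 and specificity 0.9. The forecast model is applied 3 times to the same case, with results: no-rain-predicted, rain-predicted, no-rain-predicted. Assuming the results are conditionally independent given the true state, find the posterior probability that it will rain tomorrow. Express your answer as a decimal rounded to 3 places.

With H the event that it will rain tomorrow, the joint likelihood of the observed sequence is P(data|H) = 0.03·0.97·0.03 = 0.00087300 and P(data|¬H) = 0.9·0.1·0.9 = 0.081000.
Bayes: P(H|data) = 0.126·0.00087300 / (0.126·0.00087300 + 0.874·0.081000) = 0.00011000/0.070904 = 0.0016.

Posterior P(H) ≈ 0.002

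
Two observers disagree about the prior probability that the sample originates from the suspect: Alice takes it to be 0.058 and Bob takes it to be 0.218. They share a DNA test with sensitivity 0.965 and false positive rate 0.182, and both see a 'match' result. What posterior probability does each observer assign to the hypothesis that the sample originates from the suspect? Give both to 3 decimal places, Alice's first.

Alice: 0.246; Bob: 0.596

The likelihood ratio for a 'match' result is 0.965/0.182 = 5.3022.
Alice: prior odds 0.058/0.942 = 0.061571; posterior odds 0.32646; posterior probability 0.246.
Bob: prior odds 0.218/0.782 = 0.27877; posterior odds 1.4781; posterior probability 0.596.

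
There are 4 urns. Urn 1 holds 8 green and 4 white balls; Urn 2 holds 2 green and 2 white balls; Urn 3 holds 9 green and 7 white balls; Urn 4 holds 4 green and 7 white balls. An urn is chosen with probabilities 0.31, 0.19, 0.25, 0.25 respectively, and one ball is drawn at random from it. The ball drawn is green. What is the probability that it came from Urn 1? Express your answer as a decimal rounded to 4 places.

Posterior probability ≈ 0.3876

P(green|Urn 1) = 0.6667; P(green|Urn 2) = 0.5; P(green|Urn 3) = 0.5625; P(green|Urn 4) = 0.3636.
Prior × likelihood for each source: 0.31·0.6667=0.2067, 0.19·0.5=0.09500, 0.25·0.5625=0.1406, 0.25·0.3636=0.09091. Summing gives P(green) = 0.53320.
P(Urn 1 | green) = 0.2067 / 0.53320 = 0.3876.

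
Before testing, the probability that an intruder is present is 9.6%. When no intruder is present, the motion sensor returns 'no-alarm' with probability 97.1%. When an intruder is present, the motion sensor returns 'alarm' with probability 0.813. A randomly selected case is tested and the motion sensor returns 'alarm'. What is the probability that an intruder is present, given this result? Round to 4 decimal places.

P(H | E) ≈ 0.7486

Write H for 'an intruder is present'. Prior odds H:¬H = 0.096/0.904 = 0.10619. For the 'alarm' outcome, the likelihood ratio is 0.813/0.029 = 28.034.
Posterior odds = 0.10619 × 28.034 = 2.9771, so P(H|E) = 2.9771/(1+2.9771) = 0.7486.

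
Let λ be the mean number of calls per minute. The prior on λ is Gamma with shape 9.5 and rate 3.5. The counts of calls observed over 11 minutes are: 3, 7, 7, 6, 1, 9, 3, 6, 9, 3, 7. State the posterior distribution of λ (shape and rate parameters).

Posterior: Gamma(shape=70.5, rate=14.5)

Total count ∑xᵢ = 61 over n = 11 minutes.
Gamma is conjugate to the Poisson likelihood: posterior is Gamma(shape = 9.5+61 = 70.5, rate = 3.5+11 = 14.5).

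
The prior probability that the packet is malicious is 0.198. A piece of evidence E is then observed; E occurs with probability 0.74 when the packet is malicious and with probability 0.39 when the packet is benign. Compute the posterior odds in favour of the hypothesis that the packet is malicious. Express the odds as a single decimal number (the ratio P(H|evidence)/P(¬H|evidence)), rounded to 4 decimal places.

Posterior odds ≈ 0.4684

Prior odds = 0.198/(1−0.198) = 0.24688.
Likelihood ratio for E = 0.74/0.39 = 1.8974.
Posterior odds = prior odds × LR = 0.46844.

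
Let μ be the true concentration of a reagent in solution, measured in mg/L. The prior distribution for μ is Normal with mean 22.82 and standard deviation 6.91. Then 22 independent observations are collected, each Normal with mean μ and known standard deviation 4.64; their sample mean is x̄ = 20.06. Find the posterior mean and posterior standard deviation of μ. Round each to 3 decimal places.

Prior precision 1/τ₀² = 1/6.91² = 0.0209432; data precision n/σ² = 22/4.64² = 1.02185.
Posterior precision = 0.0209432 + 1.02185 = 1.04279, giving posterior SD = 1/√1.04279 = 0.979.
Posterior mean = (0.0209432·22.82 + 1.02185·20.06) / 1.04279 = 20.115.

Posterior mean ≈ 20.115; posterior SD ≈ 0.979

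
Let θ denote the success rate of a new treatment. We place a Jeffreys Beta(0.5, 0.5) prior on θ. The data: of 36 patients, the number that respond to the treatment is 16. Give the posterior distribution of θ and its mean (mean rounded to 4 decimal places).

Observing 16 successes and 20 failures updates Beta(0.5, 0.5) by adding the success and failure counts to the two shape parameters: α = 0.5+16 = 16.5, β = 0.5+20 = 20.5.
Posterior mean = α/(α+β) = 16.5/37 = 0.4459.

Posterior: Beta(16.5, 20.5); mean ≈ 0.4459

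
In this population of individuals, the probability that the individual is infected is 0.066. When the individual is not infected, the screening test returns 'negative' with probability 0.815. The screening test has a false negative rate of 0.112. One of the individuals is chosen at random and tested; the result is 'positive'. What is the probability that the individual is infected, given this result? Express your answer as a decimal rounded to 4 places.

P(H | E) ≈ 0.2533

Let H be the event that the individual is infected. P(H) = 0.066, so P(¬H) = 0.934. With E the 'positive' result, P(E|H) = 0.888 and P(E|¬H) = 0.185.
P(E) = 0.888·0.066 + 0.185·0.934 = 0.058608 + 0.17279 = 0.23140.
By Bayes' theorem, P(H|E) = 0.058608 / 0.23140 = 0.2533.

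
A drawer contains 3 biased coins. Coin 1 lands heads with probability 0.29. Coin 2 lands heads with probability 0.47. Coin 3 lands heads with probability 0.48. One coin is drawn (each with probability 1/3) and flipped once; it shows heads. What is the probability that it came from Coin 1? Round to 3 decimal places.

Tabulate prior·likelihood by source: [1] prior 0.333333, lik 0.29, product 0.09667; [2] prior 0.333333, lik 0.47, product 0.1567; [3] prior 0.333333, lik 0.48, product 0.1600.
Normalizing constant = 0.41333; the posterior for Coin 1 is its product over the sum, 0.09667/0.41333 = 0.234.

Posterior probability ≈ 0.234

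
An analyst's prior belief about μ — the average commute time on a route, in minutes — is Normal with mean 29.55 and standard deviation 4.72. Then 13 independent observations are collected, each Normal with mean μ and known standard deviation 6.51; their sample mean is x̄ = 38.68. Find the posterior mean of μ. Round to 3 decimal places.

Posterior mean ≈ 37.515

Prior precision 1/τ₀² = 1/4.72² = 0.0448865; data precision n/σ² = 13/6.51² = 0.306748.
Posterior precision = 0.0448865 + 0.306748 = 0.351634.
Posterior mean = (0.0448865·29.55 + 0.306748·38.68) / 0.351634 = 37.515.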